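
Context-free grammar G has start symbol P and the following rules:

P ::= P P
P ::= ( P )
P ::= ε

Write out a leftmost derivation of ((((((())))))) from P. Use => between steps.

P => (P) => ((P)) => (((P))) => ((((P)))) => (((((P))))) => (((((PP))))) => ((((((P)P))))) => (((((((P))P))))) => ((((((())P))))) => ((((((()))))))

P => (P)   [P ::= ( P )]
(P) => ((P))   [P ::= ( P )]
((P)) => (((P)))   [P ::= ( P )]
(((P))) => ((((P))))   [P ::= ( P )]
((((P)))) => (((((P)))))   [P ::= ( P )]
(((((P))))) => (((((PP)))))   [P ::= P P]
(((((PP))))) => ((((((P)P)))))   [P ::= ( P )]
((((((P)P))))) => (((((((P))P)))))   [P ::= ( P )]
(((((((P))P))))) => ((((((())P)))))   [P ::= ε]
((((((())P))))) => ((((((()))))))   [P ::= ε]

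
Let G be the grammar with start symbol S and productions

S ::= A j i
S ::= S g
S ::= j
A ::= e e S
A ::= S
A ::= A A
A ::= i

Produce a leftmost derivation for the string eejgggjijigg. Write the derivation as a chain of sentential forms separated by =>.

S=>Sg=>Sgg=>Ajigg=>Sjigg=>Ajijigg=>eeSjijigg=>eeSgjijigg=>eeSggjijigg=>eeSgggjijigg=>eejgggjijigg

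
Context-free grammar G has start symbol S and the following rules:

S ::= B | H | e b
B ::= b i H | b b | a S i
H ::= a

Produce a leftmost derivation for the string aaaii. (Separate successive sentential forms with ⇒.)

S ⇒ B   [S ::= B]
B ⇒ aSi   [B ::= a S i]
aSi ⇒ aBi   [S ::= B]
aBi ⇒ aaSii   [B ::= a S i]
aaSii ⇒ aaHii   [S ::= H]
aaHii ⇒ aaaii   [H ::= a]

S ⇒ B ⇒ aSi ⇒ aBi ⇒ aaSii ⇒ aaHii ⇒ aaaii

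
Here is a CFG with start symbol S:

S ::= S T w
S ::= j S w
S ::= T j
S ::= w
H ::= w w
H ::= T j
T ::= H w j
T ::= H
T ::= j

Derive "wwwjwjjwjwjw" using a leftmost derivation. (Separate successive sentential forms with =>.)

S => STw => STwTw => wTwTw => wHwjwTw => wTjwjwTw => wHwjjwjwTw => wTjwjjwjwTw => wHjwjjwjwTw => wwwjwjjwjwTw => wwwjwjjwjwjw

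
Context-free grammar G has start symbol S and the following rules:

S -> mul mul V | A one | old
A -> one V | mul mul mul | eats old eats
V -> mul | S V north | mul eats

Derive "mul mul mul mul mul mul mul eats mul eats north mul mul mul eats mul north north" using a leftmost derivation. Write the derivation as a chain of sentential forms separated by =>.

S => mul mul V => mul mul S V north => mul mul mul mul V V north => mul mul mul mul S V north V north => mul mul mul mul mul mul V V north V north => mul mul mul mul mul mul mul eats V north V north => mul mul mul mul mul mul mul eats mul eats north V north => mul mul mul mul mul mul mul eats mul eats north S V north north => mul mul mul mul mul mul mul eats mul eats north mul mul V V north north => mul mul mul mul mul mul mul eats mul eats north mul mul mul eats V north north => mul mul mul mul mul mul mul eats mul eats north mul mul mul eats mul north north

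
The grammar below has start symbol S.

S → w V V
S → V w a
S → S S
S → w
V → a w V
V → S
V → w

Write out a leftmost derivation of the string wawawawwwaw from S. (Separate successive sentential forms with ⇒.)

S ⇒ wVV ⇒ wSV ⇒ wVwaV ⇒ wawVwaV ⇒ wawawVwaV ⇒ wawawawVwaV ⇒ wawawawwwaV ⇒ wawawawwwaw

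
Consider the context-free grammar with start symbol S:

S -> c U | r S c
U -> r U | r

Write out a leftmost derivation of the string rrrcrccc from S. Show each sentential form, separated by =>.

S => rSc   [S -> r S c]
rSc => rrScc   [S -> r S c]
rrScc => rrrSccc   [S -> r S c]
rrrSccc => rrrcUccc   [S -> c U]
rrrcUccc => rrrcrccc   [U -> r]

S => rSc => rrScc => rrrSccc => rrrcUccc => rrrcrccc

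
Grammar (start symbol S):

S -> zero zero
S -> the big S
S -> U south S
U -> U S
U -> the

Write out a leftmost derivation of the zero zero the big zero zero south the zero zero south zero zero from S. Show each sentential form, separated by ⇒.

S ⇒ U south S ⇒ U S south S ⇒ U S S south S ⇒ the S S south S ⇒ the zero zero S south S ⇒ the zero zero the big S south S ⇒ the zero zero the big zero zero south S ⇒ the zero zero the big zero zero south U south S ⇒ the zero zero the big zero zero south U S south S ⇒ the zero zero the big zero zero south the S south S ⇒ the zero zero the big zero zero south the zero zero south S ⇒ the zero zero the big zero zero south the zero zero south zero zero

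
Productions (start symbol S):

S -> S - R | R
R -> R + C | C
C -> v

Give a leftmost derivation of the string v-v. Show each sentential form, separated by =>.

S=>S-R=>R-R=>C-R=>v-R=>v-C=>v-v

S => S-R   [S -> S - R]
S-R => R-R   [S -> R]
R-R => C-R   [R -> C]
C-R => v-R   [C -> v]
v-R => v-C   [R -> C]
v-C => v-v   [C -> v]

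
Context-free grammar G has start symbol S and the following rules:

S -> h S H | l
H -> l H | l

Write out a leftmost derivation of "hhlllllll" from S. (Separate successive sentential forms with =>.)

S => hSH => hhSHH => hhlHH => hhllHH => hhlllH => hhllllH => hhlllllH => hhllllllH => hhlllllll

S => hSH   [S -> h S H]
hSH => hhSHH   [S -> h S H]
hhSHH => hhlHH   [S -> l]
hhlHH => hhllHH   [H -> l H]
hhllHH => hhlllH   [H -> l]
hhlllH => hhllllH   [H -> l H]
hhllllH => hhlllllH   [H -> l H]
hhlllllH => hhllllllH   [H -> l H]
hhllllllH => hhlllllll   [H -> l]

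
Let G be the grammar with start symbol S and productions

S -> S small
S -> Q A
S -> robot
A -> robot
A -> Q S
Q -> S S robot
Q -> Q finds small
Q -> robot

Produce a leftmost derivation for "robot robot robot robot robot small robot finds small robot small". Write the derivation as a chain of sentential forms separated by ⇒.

S ⇒ S small   [S -> S small]
S small ⇒ Q A small   [S -> Q A]
Q A small ⇒ Q finds small A small   [Q -> Q finds small]
Q finds small A small ⇒ S S robot finds small A small   [Q -> S S robot]
S S robot finds small A small ⇒ robot S robot finds small A small   [S -> robot]
robot S robot finds small A small ⇒ robot S small robot finds small A small   [S -> S small]
robot S small robot finds small A small ⇒ robot Q A small robot finds small A small   [S -> Q A]
robot Q A small robot finds small A small ⇒ robot S S robot A small robot finds small A small   [Q -> S S robot]
robot S S robot A small robot finds small A small ⇒ robot robot S robot A small robot finds small A small   [S -> robot]
robot robot S robot A small robot finds small A small ⇒ robot robot robot robot A small robot finds small A small   [S -> robot]
robot robot robot robot A small robot finds small A small ⇒ robot robot robot robot robot small robot finds small A small   [A -> robot]
robot robot robot robot robot small robot finds small A small ⇒ robot robot robot robot robot small robot finds small robot small   [A -> robot]

S ⇒ S small ⇒ Q A small ⇒ Q finds small A small ⇒ S S robot finds small A small ⇒ robot S robot finds small A small ⇒ robot S small robot finds small A small ⇒ robot Q A small robot finds small A small ⇒ robot S S robot A small robot finds small A small ⇒ robot robot S robot A small robot finds small A small ⇒ robot robot robot robot A small robot finds small A small ⇒ robot robot robot robot robot small robot finds small A small ⇒ robot robot robot robot robot small robot finds small robot small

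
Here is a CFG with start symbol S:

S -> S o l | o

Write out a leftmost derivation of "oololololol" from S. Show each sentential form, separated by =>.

S => Sol => Solol => Sololol => Solololol => Sololololol => oololololol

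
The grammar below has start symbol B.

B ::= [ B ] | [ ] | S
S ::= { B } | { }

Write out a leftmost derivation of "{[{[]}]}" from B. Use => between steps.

B => S => {B} => {[B]} => {[S]} => {[{B}]} => {[{[]}]}

B => S   [B ::= S]
S => {B}   [S ::= { B }]
{B} => {[B]}   [B ::= [ B ]]
{[B]} => {[S]}   [B ::= S]
{[S]} => {[{B}]}   [S ::= { B }]
{[{B}]} => {[{[]}]}   [B ::= [ ]]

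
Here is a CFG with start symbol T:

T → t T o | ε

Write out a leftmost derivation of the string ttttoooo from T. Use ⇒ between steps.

T ⇒ tTo ⇒ ttToo ⇒ tttTooo ⇒ ttttToooo ⇒ ttttoooo

T ⇒ tTo   [T → t T o]
tTo ⇒ ttToo   [T → t T o]
ttToo ⇒ tttTooo   [T → t T o]
tttTooo ⇒ ttttToooo   [T → t T o]
ttttToooo ⇒ ttttoooo   [T → ε]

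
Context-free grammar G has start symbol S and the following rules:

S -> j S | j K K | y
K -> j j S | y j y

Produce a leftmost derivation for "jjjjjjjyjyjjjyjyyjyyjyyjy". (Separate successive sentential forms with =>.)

S => jKK   [S -> j K K]
jKK => jjjSK   [K -> j j S]
jjjSK => jjjjKKK   [S -> j K K]
jjjjKKK => jjjjjjSKK   [K -> j j S]
jjjjjjSKK => jjjjjjjKKKK   [S -> j K K]
jjjjjjjKKKK => jjjjjjjyjyKKK   [K -> y j y]
jjjjjjjyjyKKK => jjjjjjjyjyjjSKK   [K -> j j S]
jjjjjjjyjyjjSKK => jjjjjjjyjyjjjKKKK   [S -> j K K]
jjjjjjjyjyjjjKKKK => jjjjjjjyjyjjjyjyKKK   [K -> y j y]
jjjjjjjyjyjjjyjyKKK => jjjjjjjyjyjjjyjyyjyKK   [K -> y j y]
jjjjjjjyjyjjjyjyyjyKK => jjjjjjjyjyjjjyjyyjyyjyK   [K -> y j y]
jjjjjjjyjyjjjyjyyjyyjyK => jjjjjjjyjyjjjyjyyjyyjyyjy   [K -> y j y]

S => jKK => jjjSK => jjjjKKK => jjjjjjSKK => jjjjjjjKKKK => jjjjjjjyjyKKK => jjjjjjjyjyjjSKK => jjjjjjjyjyjjjKKKK => jjjjjjjyjyjjjyjyKKK => jjjjjjjyjyjjjyjyyjyKK => jjjjjjjyjyjjjyjyyjyyjyK => jjjjjjjyjyjjjyjyyjyyjyyjy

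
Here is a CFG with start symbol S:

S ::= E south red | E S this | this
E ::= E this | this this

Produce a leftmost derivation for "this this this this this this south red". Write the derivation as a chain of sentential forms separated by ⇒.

S ⇒ E south red ⇒ E this south red ⇒ E this this south red ⇒ E this this this south red ⇒ E this this this this south red ⇒ this this this this this this south red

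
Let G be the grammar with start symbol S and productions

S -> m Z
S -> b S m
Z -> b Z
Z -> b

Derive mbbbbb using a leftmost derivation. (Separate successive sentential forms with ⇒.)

S ⇒ mZ ⇒ mbZ ⇒ mbbZ ⇒ mbbbZ ⇒ mbbbbZ ⇒ mbbbbb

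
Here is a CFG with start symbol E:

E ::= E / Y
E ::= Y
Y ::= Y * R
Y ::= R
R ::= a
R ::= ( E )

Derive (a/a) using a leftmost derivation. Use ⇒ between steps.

E ⇒ Y   [E ::= Y]
Y ⇒ R   [Y ::= R]
R ⇒ (E)   [R ::= ( E )]
(E) ⇒ (E/Y)   [E ::= E / Y]
(E/Y) ⇒ (Y/Y)   [E ::= Y]
(Y/Y) ⇒ (R/Y)   [Y ::= R]
(R/Y) ⇒ (a/Y)   [R ::= a]
(a/Y) ⇒ (a/R)   [Y ::= R]
(a/R) ⇒ (a/a)   [R ::= a]

E ⇒ Y ⇒ R ⇒ (E) ⇒ (E/Y) ⇒ (Y/Y) ⇒ (R/Y) ⇒ (a/Y) ⇒ (a/R) ⇒ (a/a)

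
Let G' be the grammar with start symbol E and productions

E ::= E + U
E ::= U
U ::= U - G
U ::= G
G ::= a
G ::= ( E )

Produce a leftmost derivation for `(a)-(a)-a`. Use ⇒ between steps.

E ⇒ U ⇒ U-G ⇒ U-G-G ⇒ G-G-G ⇒ (E)-G-G ⇒ (U)-G-G ⇒ (G)-G-G ⇒ (a)-G-G ⇒ (a)-(E)-G ⇒ (a)-(U)-G ⇒ (a)-(G)-G ⇒ (a)-(a)-G ⇒ (a)-(a)-a

E ⇒ U   [E ::= U]
U ⇒ U-G   [U ::= U - G]
U-G ⇒ U-G-G   [U ::= U - G]
U-G-G ⇒ G-G-G   [U ::= G]
G-G-G ⇒ (E)-G-G   [G ::= ( E )]
(E)-G-G ⇒ (U)-G-G   [E ::= U]
(U)-G-G ⇒ (G)-G-G   [U ::= G]
(G)-G-G ⇒ (a)-G-G   [G ::= a]
(a)-G-G ⇒ (a)-(E)-G   [G ::= ( E )]
(a)-(E)-G ⇒ (a)-(U)-G   [E ::= U]
(a)-(U)-G ⇒ (a)-(G)-G   [U ::= G]
(a)-(G)-G ⇒ (a)-(a)-G   [G ::= a]
(a)-(a)-G ⇒ (a)-(a)-a   [G ::= a]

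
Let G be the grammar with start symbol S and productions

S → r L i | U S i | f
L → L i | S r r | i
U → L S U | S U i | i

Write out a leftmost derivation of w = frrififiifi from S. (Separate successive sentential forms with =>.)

S => USi   [S → U S i]
USi => LSUSi   [U → L S U]
LSUSi => SrrSUSi   [L → S r r]
SrrSUSi => frrSUSi   [S → f]
frrSUSi => frrUSiUSi   [S → U S i]
frrUSiUSi => frrLSUSiUSi   [U → L S U]
frrLSUSiUSi => frriSUSiUSi   [L → i]
frriSUSiUSi => frrifUSiUSi   [S → f]
frrifUSiUSi => frrifiSiUSi   [U → i]
frrifiSiUSi => frrififiUSi   [S → f]
frrififiUSi => frrififiiSi   [U → i]
frrififiiSi => frrififiifi   [S → f]

S => USi => LSUSi => SrrSUSi => frrSUSi => frrUSiUSi => frrLSUSiUSi => frriSUSiUSi => frrifUSiUSi => frrifiSiUSi => frrififiUSi => frrififiiSi => frrififiifi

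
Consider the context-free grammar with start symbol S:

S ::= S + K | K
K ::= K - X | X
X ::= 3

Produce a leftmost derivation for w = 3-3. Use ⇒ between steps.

S ⇒ K   [S ::= K]
K ⇒ K-X   [K ::= K - X]
K-X ⇒ X-X   [K ::= X]
X-X ⇒ 3-X   [X ::= 3]
3-X ⇒ 3-3   [X ::= 3]

S ⇒ K ⇒ K-X ⇒ X-X ⇒ 3-X ⇒ 3-3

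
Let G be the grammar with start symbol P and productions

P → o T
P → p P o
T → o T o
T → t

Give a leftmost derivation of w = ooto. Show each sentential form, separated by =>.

P => oT => ooTo => ooto

P => oT   [P → o T]
oT => ooTo   [T → o T o]
ooTo => ooto   [T → t]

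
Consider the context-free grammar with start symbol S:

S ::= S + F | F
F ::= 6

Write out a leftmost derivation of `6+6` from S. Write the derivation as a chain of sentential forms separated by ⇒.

S ⇒ S+F ⇒ F+F ⇒ 6+F ⇒ 6+6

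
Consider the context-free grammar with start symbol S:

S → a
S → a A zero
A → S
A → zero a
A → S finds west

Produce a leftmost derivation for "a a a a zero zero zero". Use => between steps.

S => a A zero => a S zero => a a A zero zero => a a S zero zero => a a a A zero zero zero => a a a S zero zero zero => a a a a zero zero zero

S => a A zero   [S → a A zero]
a A zero => a S zero   [A → S]
a S zero => a a A zero zero   [S → a A zero]
a a A zero zero => a a S zero zero   [A → S]
a a S zero zero => a a a A zero zero zero   [S → a A zero]
a a a A zero zero zero => a a a S zero zero zero   [A → S]
a a a S zero zero zero => a a a a zero zero zero   [S → a]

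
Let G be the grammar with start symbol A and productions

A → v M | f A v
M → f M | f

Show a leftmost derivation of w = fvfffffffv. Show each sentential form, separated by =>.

A => fAv => fvMv => fvfMv => fvffMv => fvfffMv => fvffffMv => fvfffffMv => fvffffffMv => fvfffffffv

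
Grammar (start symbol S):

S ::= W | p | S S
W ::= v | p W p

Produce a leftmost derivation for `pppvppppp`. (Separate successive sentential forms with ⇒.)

S ⇒ SS ⇒ SSS ⇒ WSS ⇒ pWpSS ⇒ ppWppSS ⇒ pppWpppSS ⇒ pppvpppSS ⇒ pppvppppS ⇒ pppvppppp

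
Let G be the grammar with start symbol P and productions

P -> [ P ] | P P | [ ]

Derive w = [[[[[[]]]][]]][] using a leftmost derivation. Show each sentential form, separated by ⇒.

P ⇒ PP ⇒ [P]P ⇒ [[P]]P ⇒ [[PP]]P ⇒ [[[P]P]]P ⇒ [[[[P]]P]]P ⇒ [[[[[P]]]P]]P ⇒ [[[[[[]]]]P]]P ⇒ [[[[[[]]]][]]]P ⇒ [[[[[[]]]][]]][]

P ⇒ PP   [P -> P P]
PP ⇒ [P]P   [P -> [ P ]]
[P]P ⇒ [[P]]P   [P -> [ P ]]
[[P]]P ⇒ [[PP]]P   [P -> P P]
[[PP]]P ⇒ [[[P]P]]P   [P -> [ P ]]
[[[P]P]]P ⇒ [[[[P]]P]]P   [P -> [ P ]]
[[[[P]]P]]P ⇒ [[[[[P]]]P]]P   [P -> [ P ]]
[[[[[P]]]P]]P ⇒ [[[[[[]]]]P]]P   [P -> [ ]]
[[[[[[]]]]P]]P ⇒ [[[[[[]]]][]]]P   [P -> [ ]]
[[[[[[]]]][]]]P ⇒ [[[[[[]]]][]]][]   [P -> [ ]]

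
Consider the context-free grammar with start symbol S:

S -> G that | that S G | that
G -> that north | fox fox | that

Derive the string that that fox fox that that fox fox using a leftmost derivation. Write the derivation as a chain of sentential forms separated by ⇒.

S ⇒ that S G ⇒ that that S G G ⇒ that that G that G G ⇒ that that fox fox that G G ⇒ that that fox fox that that G ⇒ that that fox fox that that fox fox

S ⇒ that S G   [S -> that S G]
that S G ⇒ that that S G G   [S -> that S G]
that that S G G ⇒ that that G that G G   [S -> G that]
that that G that G G ⇒ that that fox fox that G G   [G -> fox fox]
that that fox fox that G G ⇒ that that fox fox that that G   [G -> that]
that that fox fox that that G ⇒ that that fox fox that that fox fox   [G -> fox fox]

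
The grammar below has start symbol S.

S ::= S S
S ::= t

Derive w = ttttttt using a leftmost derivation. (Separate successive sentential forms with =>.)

S => SS => tS => tSS => tSSS => ttSS => tttS => tttSS => ttttS => ttttSS => tttttS => tttttSS => ttttttS => ttttttt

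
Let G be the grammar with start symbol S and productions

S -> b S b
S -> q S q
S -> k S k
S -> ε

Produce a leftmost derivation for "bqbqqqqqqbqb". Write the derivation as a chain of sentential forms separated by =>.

S => bSb => bqSqb => bqbSbqb => bqbqSqbqb => bqbqqSqqbqb => bqbqqqSqqqbqb => bqbqqqqqqbqb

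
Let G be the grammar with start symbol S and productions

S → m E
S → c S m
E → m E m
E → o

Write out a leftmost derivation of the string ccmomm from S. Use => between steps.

S => cSm => ccSmm => ccmEmm => ccmomm

S => cSm   [S → c S m]
cSm => ccSmm   [S → c S m]
ccSmm => ccmEmm   [S → m E]
ccmEmm => ccmomm   [E → o]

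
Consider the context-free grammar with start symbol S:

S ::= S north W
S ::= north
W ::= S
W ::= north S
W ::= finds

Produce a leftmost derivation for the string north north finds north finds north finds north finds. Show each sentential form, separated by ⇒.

S ⇒ S north W ⇒ S north W north W ⇒ S north W north W north W ⇒ S north W north W north W north W ⇒ north north W north W north W north W ⇒ north north finds north W north W north W ⇒ north north finds north finds north W north W ⇒ north north finds north finds north finds north W ⇒ north north finds north finds north finds north finds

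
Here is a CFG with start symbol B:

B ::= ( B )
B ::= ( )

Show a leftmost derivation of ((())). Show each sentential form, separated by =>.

B => (B) => ((B)) => ((()))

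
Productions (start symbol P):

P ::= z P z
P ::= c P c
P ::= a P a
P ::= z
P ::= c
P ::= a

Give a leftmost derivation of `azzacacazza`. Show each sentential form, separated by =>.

P=>aPa=>azPza=>azzPzza=>azzaPazza=>azzacPcazza=>azzacacazza

P => aPa   [P ::= a P a]
aPa => azPza   [P ::= z P z]
azPza => azzPzza   [P ::= z P z]
azzPzza => azzaPazza   [P ::= a P a]
azzaPazza => azzacPcazza   [P ::= c P c]
azzacPcazza => azzacacazza   [P ::= a]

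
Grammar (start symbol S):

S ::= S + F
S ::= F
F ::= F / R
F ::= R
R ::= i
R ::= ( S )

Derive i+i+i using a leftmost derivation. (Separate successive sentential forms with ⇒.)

S ⇒ S+F ⇒ S+F+F ⇒ F+F+F ⇒ R+F+F ⇒ i+F+F ⇒ i+R+F ⇒ i+i+F ⇒ i+i+R ⇒ i+i+i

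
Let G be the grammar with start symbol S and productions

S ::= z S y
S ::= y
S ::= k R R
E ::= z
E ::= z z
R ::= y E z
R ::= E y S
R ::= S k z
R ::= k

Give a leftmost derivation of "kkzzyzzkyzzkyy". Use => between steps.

S => kRR   [S ::= k R R]
kRR => kkR   [R ::= k]
kkR => kkEyS   [R ::= E y S]
kkEyS => kkzzyS   [E ::= z z]
kkzzyS => kkzzyzSy   [S ::= z S y]
kkzzyzSy => kkzzyzzSyy   [S ::= z S y]
kkzzyzzSyy => kkzzyzzkRRyy   [S ::= k R R]
kkzzyzzkRRyy => kkzzyzzkyEzRyy   [R ::= y E z]
kkzzyzzkyEzRyy => kkzzyzzkyzzRyy   [E ::= z]
kkzzyzzkyzzRyy => kkzzyzzkyzzkyy   [R ::= k]

S => kRR => kkR => kkEyS => kkzzyS => kkzzyzSy => kkzzyzzSyy => kkzzyzzkRRyy => kkzzyzzkyEzRyy => kkzzyzzkyzzRyy => kkzzyzzkyzzkyy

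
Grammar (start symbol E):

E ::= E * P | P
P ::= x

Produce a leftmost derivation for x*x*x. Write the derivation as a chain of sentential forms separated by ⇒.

E ⇒ E*P   [E ::= E * P]
E*P ⇒ E*P*P   [E ::= E * P]
E*P*P ⇒ P*P*P   [E ::= P]
P*P*P ⇒ x*P*P   [P ::= x]
x*P*P ⇒ x*x*P   [P ::= x]
x*x*P ⇒ x*x*x   [P ::= x]

E ⇒ E*P ⇒ E*P*P ⇒ P*P*P ⇒ x*P*P ⇒ x*x*P ⇒ x*x*x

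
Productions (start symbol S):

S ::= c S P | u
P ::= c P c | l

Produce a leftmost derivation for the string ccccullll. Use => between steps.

S => cSP   [S ::= c S P]
cSP => ccSPP   [S ::= c S P]
ccSPP => cccSPPP   [S ::= c S P]
cccSPPP => ccccSPPPP   [S ::= c S P]
ccccSPPPP => ccccuPPPP   [S ::= u]
ccccuPPPP => cccculPPP   [P ::= l]
cccculPPP => ccccullPP   [P ::= l]
ccccullPP => cccculllP   [P ::= l]
cccculllP => ccccullll   [P ::= l]

S=>cSP=>ccSPP=>cccSPPP=>ccccSPPPP=>ccccuPPPP=>cccculPPP=>ccccullPP=>cccculllP=>ccccullll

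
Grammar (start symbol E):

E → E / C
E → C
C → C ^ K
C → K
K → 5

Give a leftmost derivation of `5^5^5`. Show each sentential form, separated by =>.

E => C   [E → C]
C => C^K   [C → C ^ K]
C^K => C^K^K   [C → C ^ K]
C^K^K => K^K^K   [C → K]
K^K^K => 5^K^K   [K → 5]
5^K^K => 5^5^K   [K → 5]
5^5^K => 5^5^5   [K → 5]

E=>C=>C^K=>C^K^K=>K^K^K=>5^K^K=>5^5^K=>5^5^5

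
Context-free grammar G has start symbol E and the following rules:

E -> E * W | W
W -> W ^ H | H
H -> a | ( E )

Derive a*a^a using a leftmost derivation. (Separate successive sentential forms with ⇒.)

E ⇒ E*W ⇒ W*W ⇒ H*W ⇒ a*W ⇒ a*W^H ⇒ a*H^H ⇒ a*a^H ⇒ a*a^a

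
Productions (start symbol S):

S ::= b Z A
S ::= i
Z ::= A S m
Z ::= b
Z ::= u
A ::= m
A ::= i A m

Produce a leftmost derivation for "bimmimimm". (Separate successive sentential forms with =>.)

S => bZA   [S ::= b Z A]
bZA => bASmA   [Z ::= A S m]
bASmA => biAmSmA   [A ::= i A m]
biAmSmA => bimmSmA   [A ::= m]
bimmSmA => bimmimA   [S ::= i]
bimmimA => bimmimiAm   [A ::= i A m]
bimmimiAm => bimmimimm   [A ::= m]

S => bZA => bASmA => biAmSmA => bimmSmA => bimmimA => bimmimiAm => bimmimimm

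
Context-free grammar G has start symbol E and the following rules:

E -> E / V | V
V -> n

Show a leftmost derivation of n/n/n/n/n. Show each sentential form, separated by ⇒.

E⇒E/V⇒E/V/V⇒E/V/V/V⇒E/V/V/V/V⇒V/V/V/V/V⇒n/V/V/V/V⇒n/n/V/V/V⇒n/n/n/V/V⇒n/n/n/n/V⇒n/n/n/n/n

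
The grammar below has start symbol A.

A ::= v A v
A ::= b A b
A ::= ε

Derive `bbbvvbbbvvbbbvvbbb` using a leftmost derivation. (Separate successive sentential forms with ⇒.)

A ⇒ bAb   [A ::= b A b]
bAb ⇒ bbAbb   [A ::= b A b]
bbAbb ⇒ bbbAbbb   [A ::= b A b]
bbbAbbb ⇒ bbbvAvbbb   [A ::= v A v]
bbbvAvbbb ⇒ bbbvvAvvbbb   [A ::= v A v]
bbbvvAvvbbb ⇒ bbbvvbAbvvbbb   [A ::= b A b]
bbbvvbAbvvbbb ⇒ bbbvvbbAbbvvbbb   [A ::= b A b]
bbbvvbbAbbvvbbb ⇒ bbbvvbbbAbbbvvbbb   [A ::= b A b]
bbbvvbbbAbbbvvbbb ⇒ bbbvvbbbvAvbbbvvbbb   [A ::= v A v]
bbbvvbbbvAvbbbvvbbb ⇒ bbbvvbbbvvbbbvvbbb   [A ::= ε]

A⇒bAb⇒bbAbb⇒bbbAbbb⇒bbbvAvbbb⇒bbbvvAvvbbb⇒bbbvvbAbvvbbb⇒bbbvvbbAbbvvbbb⇒bbbvvbbbAbbbvvbbb⇒bbbvvbbbvAvbbbvvbbb⇒bbbvvbbbvvbbbvvbbb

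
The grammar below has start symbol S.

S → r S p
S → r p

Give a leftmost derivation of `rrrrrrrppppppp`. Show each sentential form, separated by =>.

S => rSp => rrSpp => rrrSppp => rrrrSpppp => rrrrrSppppp => rrrrrrSpppppp => rrrrrrrppppppp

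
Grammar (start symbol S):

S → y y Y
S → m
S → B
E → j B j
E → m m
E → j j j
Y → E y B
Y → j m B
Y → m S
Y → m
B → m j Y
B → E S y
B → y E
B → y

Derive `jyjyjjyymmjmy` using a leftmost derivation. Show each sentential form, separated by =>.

S => B => ESy => jBjSy => jyEjSy => jyjBjjSy => jyjyjjSy => jyjyjjyyYy => jyjyjjyymSy => jyjyjjyymBy => jyjyjjyymmjYy => jyjyjjyymmjmy

S => B   [S → B]
B => ESy   [B → E S y]
ESy => jBjSy   [E → j B j]
jBjSy => jyEjSy   [B → y E]
jyEjSy => jyjBjjSy   [E → j B j]
jyjBjjSy => jyjyjjSy   [B → y]
jyjyjjSy => jyjyjjyyYy   [S → y y Y]
jyjyjjyyYy => jyjyjjyymSy   [Y → m S]
jyjyjjyymSy => jyjyjjyymBy   [S → B]
jyjyjjyymBy => jyjyjjyymmjYy   [B → m j Y]
jyjyjjyymmjYy => jyjyjjyymmjmy   [Y → m]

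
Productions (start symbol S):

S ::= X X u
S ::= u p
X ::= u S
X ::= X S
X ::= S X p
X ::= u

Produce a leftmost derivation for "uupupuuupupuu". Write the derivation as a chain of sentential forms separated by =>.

S => XXu => XSXu => XSSXu => uSSSXu => uXXuSSXu => uSXpXuSSXu => uupXpXuSSXu => uupupXuSSXu => uupupuuSSXu => uupupuuupSXu => uupupuuupupXu => uupupuuupupuu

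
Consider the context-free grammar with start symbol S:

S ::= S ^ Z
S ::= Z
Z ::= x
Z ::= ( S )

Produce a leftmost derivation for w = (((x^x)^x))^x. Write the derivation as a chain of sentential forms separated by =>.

S => S^Z => Z^Z => (S)^Z => (Z)^Z => ((S))^Z => ((S^Z))^Z => ((Z^Z))^Z => (((S)^Z))^Z => (((S^Z)^Z))^Z => (((Z^Z)^Z))^Z => (((x^Z)^Z))^Z => (((x^x)^Z))^Z => (((x^x)^x))^Z => (((x^x)^x))^x

S => S^Z   [S ::= S ^ Z]
S^Z => Z^Z   [S ::= Z]
Z^Z => (S)^Z   [Z ::= ( S )]
(S)^Z => (Z)^Z   [S ::= Z]
(Z)^Z => ((S))^Z   [Z ::= ( S )]
((S))^Z => ((S^Z))^Z   [S ::= S ^ Z]
((S^Z))^Z => ((Z^Z))^Z   [S ::= Z]
((Z^Z))^Z => (((S)^Z))^Z   [Z ::= ( S )]
(((S)^Z))^Z => (((S^Z)^Z))^Z   [S ::= S ^ Z]
(((S^Z)^Z))^Z => (((Z^Z)^Z))^Z   [S ::= Z]
(((Z^Z)^Z))^Z => (((x^Z)^Z))^Z   [Z ::= x]
(((x^Z)^Z))^Z => (((x^x)^Z))^Z   [Z ::= x]
(((x^x)^Z))^Z => (((x^x)^x))^Z   [Z ::= x]
(((x^x)^x))^Z => (((x^x)^x))^x   [Z ::= x]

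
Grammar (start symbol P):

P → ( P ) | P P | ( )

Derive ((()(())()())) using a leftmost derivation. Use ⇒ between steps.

P ⇒ (P) ⇒ ((P)) ⇒ ((PP)) ⇒ ((()P)) ⇒ ((()PP)) ⇒ ((()PPP)) ⇒ ((()(P)PP)) ⇒ ((()(())PP)) ⇒ ((()(())()P)) ⇒ ((()(())()()))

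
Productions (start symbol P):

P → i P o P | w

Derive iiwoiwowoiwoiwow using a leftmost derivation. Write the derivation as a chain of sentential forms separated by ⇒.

P⇒iPoP⇒iiPoPoP⇒iiwoPoP⇒iiwoiPoPoP⇒iiwoiwoPoP⇒iiwoiwowoP⇒iiwoiwowoiPoP⇒iiwoiwowoiwoP⇒iiwoiwowoiwoiPoP⇒iiwoiwowoiwoiwoP⇒iiwoiwowoiwoiwow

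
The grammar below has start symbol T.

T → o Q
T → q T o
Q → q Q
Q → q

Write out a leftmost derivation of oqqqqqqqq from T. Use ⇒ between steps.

T ⇒ oQ ⇒ oqQ ⇒ oqqQ ⇒ oqqqQ ⇒ oqqqqQ ⇒ oqqqqqQ ⇒ oqqqqqqQ ⇒ oqqqqqqqQ ⇒ oqqqqqqqq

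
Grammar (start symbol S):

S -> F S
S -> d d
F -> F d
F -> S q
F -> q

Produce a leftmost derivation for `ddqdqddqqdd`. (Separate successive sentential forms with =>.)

S => FS => FdS => SqdS => ddqdS => ddqdFS => ddqdFdS => ddqdFddS => ddqdqddS => ddqdqddFS => ddqdqddqS => ddqdqddqFS => ddqdqddqqS => ddqdqddqqdd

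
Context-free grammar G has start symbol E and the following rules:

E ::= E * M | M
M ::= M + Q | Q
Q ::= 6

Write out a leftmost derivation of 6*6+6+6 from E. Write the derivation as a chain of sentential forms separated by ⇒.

E ⇒ E*M ⇒ M*M ⇒ Q*M ⇒ 6*M ⇒ 6*M+Q ⇒ 6*M+Q+Q ⇒ 6*Q+Q+Q ⇒ 6*6+Q+Q ⇒ 6*6+6+Q ⇒ 6*6+6+6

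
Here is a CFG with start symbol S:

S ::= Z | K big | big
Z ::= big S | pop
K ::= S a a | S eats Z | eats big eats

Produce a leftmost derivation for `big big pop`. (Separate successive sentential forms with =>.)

S => Z => big S => big Z => big big S => big big Z => big big pop

S => Z   [S ::= Z]
Z => big S   [Z ::= big S]
big S => big Z   [S ::= Z]
big Z => big big S   [Z ::= big S]
big big S => big big Z   [S ::= Z]
big big Z => big big pop   [Z ::= pop]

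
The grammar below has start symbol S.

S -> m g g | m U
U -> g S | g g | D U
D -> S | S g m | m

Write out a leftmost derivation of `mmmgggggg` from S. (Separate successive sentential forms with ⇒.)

S ⇒ mU ⇒ mDU ⇒ mSU ⇒ mmUU ⇒ mmDUU ⇒ mmSUU ⇒ mmmggUU ⇒ mmmggggU ⇒ mmmgggggg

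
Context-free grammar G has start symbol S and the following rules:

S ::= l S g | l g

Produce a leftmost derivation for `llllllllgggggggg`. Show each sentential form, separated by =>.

S => lSg => llSgg => lllSggg => llllSgggg => lllllSggggg => llllllSgggggg => lllllllSggggggg => llllllllgggggggg

S => lSg   [S ::= l S g]
lSg => llSgg   [S ::= l S g]
llSgg => lllSggg   [S ::= l S g]
lllSggg => llllSgggg   [S ::= l S g]
llllSgggg => lllllSggggg   [S ::= l S g]
lllllSggggg => llllllSgggggg   [S ::= l S g]
llllllSgggggg => lllllllSggggggg   [S ::= l S g]
lllllllSggggggg => llllllllgggggggg   [S ::= l g]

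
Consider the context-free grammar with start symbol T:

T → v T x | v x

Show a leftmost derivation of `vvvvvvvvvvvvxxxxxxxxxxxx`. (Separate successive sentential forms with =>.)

T => vTx => vvTxx => vvvTxxx => vvvvTxxxx => vvvvvTxxxxx => vvvvvvTxxxxxx => vvvvvvvTxxxxxxx => vvvvvvvvTxxxxxxxx => vvvvvvvvvTxxxxxxxxx => vvvvvvvvvvTxxxxxxxxxx => vvvvvvvvvvvTxxxxxxxxxxx => vvvvvvvvvvvvxxxxxxxxxxxx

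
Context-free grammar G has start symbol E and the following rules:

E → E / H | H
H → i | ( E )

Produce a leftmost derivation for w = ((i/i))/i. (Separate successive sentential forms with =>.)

E=>E/H=>H/H=>(E)/H=>(H)/H=>((E))/H=>((E/H))/H=>((H/H))/H=>((i/H))/H=>((i/i))/H=>((i/i))/i

E => E/H   [E → E / H]
E/H => H/H   [E → H]
H/H => (E)/H   [H → ( E )]
(E)/H => (H)/H   [E → H]
(H)/H => ((E))/H   [H → ( E )]
((E))/H => ((E/H))/H   [E → E / H]
((E/H))/H => ((H/H))/H   [E → H]
((H/H))/H => ((i/H))/H   [H → i]
((i/H))/H => ((i/i))/H   [H → i]
((i/i))/H => ((i/i))/i   [H → i]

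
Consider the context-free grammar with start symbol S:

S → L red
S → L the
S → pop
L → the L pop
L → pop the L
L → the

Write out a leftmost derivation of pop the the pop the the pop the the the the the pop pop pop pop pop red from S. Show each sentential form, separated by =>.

S => L red => pop the L red => pop the the L pop red => pop the the pop the L pop red => pop the the pop the the L pop pop red => pop the the pop the the pop the L pop pop red => pop the the pop the the pop the the L pop pop pop red => pop the the pop the the pop the the the L pop pop pop pop red => pop the the pop the the pop the the the the L pop pop pop pop pop red => pop the the pop the the pop the the the the the pop pop pop pop pop red

S => L red   [S → L red]
L red => pop the L red   [L → pop the L]
pop the L red => pop the the L pop red   [L → the L pop]
pop the the L pop red => pop the the pop the L pop red   [L → pop the L]
pop the the pop the L pop red => pop the the pop the the L pop pop red   [L → the L pop]
pop the the pop the the L pop pop red => pop the the pop the the pop the L pop pop red   [L → pop the L]
pop the the pop the the pop the L pop pop red => pop the the pop the the pop the the L pop pop pop red   [L → the L pop]
pop the the pop the the pop the the L pop pop pop red => pop the the pop the the pop the the the L pop pop pop pop red   [L → the L pop]
pop the the pop the the pop the the the L pop pop pop pop red => pop the the pop the the pop the the the the L pop pop pop pop pop red   [L → the L pop]
pop the the pop the the pop the the the the L pop pop pop pop pop red => pop the the pop the the pop the the the the the pop pop pop pop pop red   [L → the]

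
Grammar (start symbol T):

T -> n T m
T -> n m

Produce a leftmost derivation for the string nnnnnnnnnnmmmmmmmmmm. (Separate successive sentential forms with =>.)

T => nTm => nnTmm => nnnTmmm => nnnnTmmmm => nnnnnTmmmmm => nnnnnnTmmmmmm => nnnnnnnTmmmmmmm => nnnnnnnnTmmmmmmmm => nnnnnnnnnTmmmmmmmmm => nnnnnnnnnnmmmmmmmmmm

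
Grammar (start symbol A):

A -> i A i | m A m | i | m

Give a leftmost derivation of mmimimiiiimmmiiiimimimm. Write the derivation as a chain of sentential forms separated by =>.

A => mAm => mmAmm => mmiAimm => mmimAmimm => mmimiAimimm => mmimimAmimimm => mmimimiAimimimm => mmimimiiAiimimimm => mmimimiiiAiiimimimm => mmimimiiiiAiiiimimimm => mmimimiiiimAmiiiimimimm => mmimimiiiimmmiiiimimimm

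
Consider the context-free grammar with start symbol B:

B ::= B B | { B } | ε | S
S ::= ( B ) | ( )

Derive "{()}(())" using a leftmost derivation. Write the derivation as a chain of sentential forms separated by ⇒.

B⇒BB⇒{B}B⇒{S}B⇒{()}B⇒{()}S⇒{()}(B)⇒{()}(BB)⇒{()}(SB)⇒{()}(()B)⇒{()}(())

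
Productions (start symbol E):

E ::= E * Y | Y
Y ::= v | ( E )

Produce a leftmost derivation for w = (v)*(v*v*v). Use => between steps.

E => E*Y   [E ::= E * Y]
E*Y => Y*Y   [E ::= Y]
Y*Y => (E)*Y   [Y ::= ( E )]
(E)*Y => (Y)*Y   [E ::= Y]
(Y)*Y => (v)*Y   [Y ::= v]
(v)*Y => (v)*(E)   [Y ::= ( E )]
(v)*(E) => (v)*(E*Y)   [E ::= E * Y]
(v)*(E*Y) => (v)*(E*Y*Y)   [E ::= E * Y]
(v)*(E*Y*Y) => (v)*(Y*Y*Y)   [E ::= Y]
(v)*(Y*Y*Y) => (v)*(v*Y*Y)   [Y ::= v]
(v)*(v*Y*Y) => (v)*(v*v*Y)   [Y ::= v]
(v)*(v*v*Y) => (v)*(v*v*v)   [Y ::= v]

E => E*Y => Y*Y => (E)*Y => (Y)*Y => (v)*Y => (v)*(E) => (v)*(E*Y) => (v)*(E*Y*Y) => (v)*(Y*Y*Y) => (v)*(v*Y*Y) => (v)*(v*v*Y) => (v)*(v*v*v)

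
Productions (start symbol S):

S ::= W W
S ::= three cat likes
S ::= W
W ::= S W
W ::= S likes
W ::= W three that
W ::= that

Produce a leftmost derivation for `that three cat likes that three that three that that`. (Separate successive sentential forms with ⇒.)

S ⇒ W   [S ::= W]
W ⇒ S W   [W ::= S W]
S W ⇒ W W W   [S ::= W W]
W W W ⇒ that W W   [W ::= that]
that W W ⇒ that W three that W   [W ::= W three that]
that W three that W ⇒ that S W three that W   [W ::= S W]
that S W three that W ⇒ that three cat likes W three that W   [S ::= three cat likes]
that three cat likes W three that W ⇒ that three cat likes W three that three that W   [W ::= W three that]
that three cat likes W three that three that W ⇒ that three cat likes that three that three that W   [W ::= that]
that three cat likes that three that three that W ⇒ that three cat likes that three that three that that   [W ::= that]

S ⇒ W ⇒ S W ⇒ W W W ⇒ that W W ⇒ that W three that W ⇒ that S W three that W ⇒ that three cat likes W three that W ⇒ that three cat likes W three that three that W ⇒ that three cat likes that three that three that W ⇒ that three cat likes that three that three that that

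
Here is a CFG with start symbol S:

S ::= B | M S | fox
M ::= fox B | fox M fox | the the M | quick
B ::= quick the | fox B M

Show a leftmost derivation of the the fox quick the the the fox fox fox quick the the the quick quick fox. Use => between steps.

S => M S   [S ::= M S]
M S => the the M S   [M ::= the the M]
the the M S => the the fox B S   [M ::= fox B]
the the fox B S => the the fox quick the S   [B ::= quick the]
the the fox quick the S => the the fox quick the M S   [S ::= M S]
the the fox quick the M S => the the fox quick the the the M S   [M ::= the the M]
the the fox quick the the the M S => the the fox quick the the the fox B S   [M ::= fox B]
the the fox quick the the the fox B S => the the fox quick the the the fox fox B M S   [B ::= fox B M]
the the fox quick the the the fox fox B M S => the the fox quick the the the fox fox fox B M M S   [B ::= fox B M]
the the fox quick the the the fox fox fox B M M S => the the fox quick the the the fox fox fox quick the M M S   [B ::= quick the]
the the fox quick the the the fox fox fox quick the M M S => the the fox quick the the the fox fox fox quick the the the M M S   [M ::= the the M]
the the fox quick the the the fox fox fox quick the the the M M S => the the fox quick the the the fox fox fox quick the the the quick M S   [M ::= quick]
the the fox quick the the the fox fox fox quick the the the quick M S => the the fox quick the the the fox fox fox quick the the the quick quick S   [M ::= quick]
the the fox quick the the the fox fox fox quick the the the quick quick S => the the fox quick the the the fox fox fox quick the the the quick quick fox   [S ::= fox]

S => M S => the the M S => the the fox B S => the the fox quick the S => the the fox quick the M S => the the fox quick the the the M S => the the fox quick the the the fox B S => the the fox quick the the the fox fox B M S => the the fox quick the the the fox fox fox B M M S => the the fox quick the the the fox fox fox quick the M M S => the the fox quick the the the fox fox fox quick the the the M M S => the the fox quick the the the fox fox fox quick the the the quick M S => the the fox quick the the the fox fox fox quick the the the quick quick S => the the fox quick the the the fox fox fox quick the the the quick quick fox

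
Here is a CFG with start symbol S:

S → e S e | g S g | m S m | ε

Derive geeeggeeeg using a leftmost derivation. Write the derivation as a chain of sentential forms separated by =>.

S => gSg => geSeg => geeSeeg => geeeSeeeg => geeegSgeeeg => geeeggeeeg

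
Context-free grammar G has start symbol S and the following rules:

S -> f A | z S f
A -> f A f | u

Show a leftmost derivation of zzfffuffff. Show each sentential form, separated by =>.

S => zSf   [S -> z S f]
zSf => zzSff   [S -> z S f]
zzSff => zzfAff   [S -> f A]
zzfAff => zzffAfff   [A -> f A f]
zzffAfff => zzfffAffff   [A -> f A f]
zzfffAffff => zzfffuffff   [A -> u]

S => zSf => zzSff => zzfAff => zzffAfff => zzfffAffff => zzfffuffff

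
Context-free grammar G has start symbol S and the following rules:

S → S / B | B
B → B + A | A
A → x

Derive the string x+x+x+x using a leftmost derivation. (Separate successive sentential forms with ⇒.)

S ⇒ B ⇒ B+A ⇒ B+A+A ⇒ B+A+A+A ⇒ A+A+A+A ⇒ x+A+A+A ⇒ x+x+A+A ⇒ x+x+x+A ⇒ x+x+x+x

S ⇒ B   [S → B]
B ⇒ B+A   [B → B + A]
B+A ⇒ B+A+A   [B → B + A]
B+A+A ⇒ B+A+A+A   [B → B + A]
B+A+A+A ⇒ A+A+A+A   [B → A]
A+A+A+A ⇒ x+A+A+A   [A → x]
x+A+A+A ⇒ x+x+A+A   [A → x]
x+x+A+A ⇒ x+x+x+A   [A → x]
x+x+x+A ⇒ x+x+x+x   [A → x]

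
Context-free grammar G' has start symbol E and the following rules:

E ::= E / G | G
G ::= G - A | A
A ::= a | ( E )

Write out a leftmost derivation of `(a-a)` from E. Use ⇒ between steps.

E ⇒ G ⇒ A ⇒ (E) ⇒ (G) ⇒ (G-A) ⇒ (A-A) ⇒ (a-A) ⇒ (a-a)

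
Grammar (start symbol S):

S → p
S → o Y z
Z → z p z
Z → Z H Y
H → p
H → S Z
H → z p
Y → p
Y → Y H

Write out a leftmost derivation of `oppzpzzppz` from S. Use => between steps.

S => oYz   [S → o Y z]
oYz => oYHz   [Y → Y H]
oYHz => oYHHz   [Y → Y H]
oYHHz => oYHHHz   [Y → Y H]
oYHHHz => opHHHz   [Y → p]
opHHHz => opSZHHz   [H → S Z]
opSZHHz => oppZHHz   [S → p]
oppZHHz => oppzpzHHz   [Z → z p z]
oppzpzHHz => oppzpzzpHz   [H → z p]
oppzpzzpHz => oppzpzzppz   [H → p]

S => oYz => oYHz => oYHHz => oYHHHz => opHHHz => opSZHHz => oppZHHz => oppzpzHHz => oppzpzzpHz => oppzpzzppz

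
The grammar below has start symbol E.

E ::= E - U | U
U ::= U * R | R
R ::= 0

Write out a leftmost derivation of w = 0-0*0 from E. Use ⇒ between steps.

E ⇒ E-U ⇒ U-U ⇒ R-U ⇒ 0-U ⇒ 0-U*R ⇒ 0-R*R ⇒ 0-0*R ⇒ 0-0*0

E ⇒ E-U   [E ::= E - U]
E-U ⇒ U-U   [E ::= U]
U-U ⇒ R-U   [U ::= R]
R-U ⇒ 0-U   [R ::= 0]
0-U ⇒ 0-U*R   [U ::= U * R]
0-U*R ⇒ 0-R*R   [U ::= R]
0-R*R ⇒ 0-0*R   [R ::= 0]
0-0*R ⇒ 0-0*0   [R ::= 0]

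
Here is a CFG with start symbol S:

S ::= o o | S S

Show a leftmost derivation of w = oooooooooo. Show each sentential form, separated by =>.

S => SS => SSS => ooSS => ooSSS => ooSSSS => ooooSSS => ooooooSS => ooooooooS => oooooooooo

S => SS   [S ::= S S]
SS => SSS   [S ::= S S]
SSS => ooSS   [S ::= o o]
ooSS => ooSSS   [S ::= S S]
ooSSS => ooSSSS   [S ::= S S]
ooSSSS => ooooSSS   [S ::= o o]
ooooSSS => ooooooSS   [S ::= o o]
ooooooSS => ooooooooS   [S ::= o o]
ooooooooS => oooooooooo   [S ::= o o]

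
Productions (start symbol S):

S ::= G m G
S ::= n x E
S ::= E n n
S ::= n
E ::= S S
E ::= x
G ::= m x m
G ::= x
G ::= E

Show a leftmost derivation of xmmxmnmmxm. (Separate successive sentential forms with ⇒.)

S ⇒ GmG   [S ::= G m G]
GmG ⇒ EmG   [G ::= E]
EmG ⇒ SSmG   [E ::= S S]
SSmG ⇒ GmGSmG   [S ::= G m G]
GmGSmG ⇒ EmGSmG   [G ::= E]
EmGSmG ⇒ xmGSmG   [E ::= x]
xmGSmG ⇒ xmmxmSmG   [G ::= m x m]
xmmxmSmG ⇒ xmmxmnmG   [S ::= n]
xmmxmnmG ⇒ xmmxmnmmxm   [G ::= m x m]

S ⇒ GmG ⇒ EmG ⇒ SSmG ⇒ GmGSmG ⇒ EmGSmG ⇒ xmGSmG ⇒ xmmxmSmG ⇒ xmmxmnmG ⇒ xmmxmnmmxm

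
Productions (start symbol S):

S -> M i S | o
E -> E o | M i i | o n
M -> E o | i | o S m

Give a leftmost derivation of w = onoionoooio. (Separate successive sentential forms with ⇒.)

S⇒MiS⇒EoiS⇒onoiS⇒onoiMiS⇒onoiEoiS⇒onoiEooiS⇒onoiEoooiS⇒onoionoooiS⇒onoionoooio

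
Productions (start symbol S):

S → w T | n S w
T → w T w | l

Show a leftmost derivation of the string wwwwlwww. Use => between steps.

S => wT => wwTw => wwwTww => wwwwTwww => wwwwlwww

S => wT   [S → w T]
wT => wwTw   [T → w T w]
wwTw => wwwTww   [T → w T w]
wwwTww => wwwwTwww   [T → w T w]
wwwwTwww => wwwwlwww   [T → l]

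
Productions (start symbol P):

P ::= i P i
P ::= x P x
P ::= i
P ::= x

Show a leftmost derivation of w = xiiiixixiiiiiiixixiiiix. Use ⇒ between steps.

P⇒xPx⇒xiPix⇒xiiPiix⇒xiiiPiiix⇒xiiiiPiiiix⇒xiiiixPxiiiix⇒xiiiixiPixiiiix⇒xiiiixixPxixiiiix⇒xiiiixixiPixixiiiix⇒xiiiixixiiPiixixiiiix⇒xiiiixixiiiPiiixixiiiix⇒xiiiixixiiiiiiixixiiiix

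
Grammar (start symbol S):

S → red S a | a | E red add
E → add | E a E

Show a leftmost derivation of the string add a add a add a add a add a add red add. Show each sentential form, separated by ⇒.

S ⇒ E red add   [S → E red add]
E red add ⇒ E a E red add   [E → E a E]
E a E red add ⇒ E a E a E red add   [E → E a E]
E a E a E red add ⇒ E a E a E a E red add   [E → E a E]
E a E a E a E red add ⇒ E a E a E a E a E red add   [E → E a E]
E a E a E a E a E red add ⇒ E a E a E a E a E a E red add   [E → E a E]
E a E a E a E a E a E red add ⇒ add a E a E a E a E a E red add   [E → add]
add a E a E a E a E a E red add ⇒ add a add a E a E a E a E red add   [E → add]
add a add a E a E a E a E red add ⇒ add a add a add a E a E a E red add   [E → add]
add a add a add a E a E a E red add ⇒ add a add a add a add a E a E red add   [E → add]
add a add a add a add a E a E red add ⇒ add a add a add a add a add a E red add   [E → add]
add a add a add a add a add a E red add ⇒ add a add a add a add a add a add red add   [E → add]

S ⇒ E red add ⇒ E a E red add ⇒ E a E a E red add ⇒ E a E a E a E red add ⇒ E a E a E a E a E red add ⇒ E a E a E a E a E a E red add ⇒ add a E a E a E a E a E red add ⇒ add a add a E a E a E a E red add ⇒ add a add a add a E a E a E red add ⇒ add a add a add a add a E a E red add ⇒ add a add a add a add a add a E red add ⇒ add a add a add a add a add a add red add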